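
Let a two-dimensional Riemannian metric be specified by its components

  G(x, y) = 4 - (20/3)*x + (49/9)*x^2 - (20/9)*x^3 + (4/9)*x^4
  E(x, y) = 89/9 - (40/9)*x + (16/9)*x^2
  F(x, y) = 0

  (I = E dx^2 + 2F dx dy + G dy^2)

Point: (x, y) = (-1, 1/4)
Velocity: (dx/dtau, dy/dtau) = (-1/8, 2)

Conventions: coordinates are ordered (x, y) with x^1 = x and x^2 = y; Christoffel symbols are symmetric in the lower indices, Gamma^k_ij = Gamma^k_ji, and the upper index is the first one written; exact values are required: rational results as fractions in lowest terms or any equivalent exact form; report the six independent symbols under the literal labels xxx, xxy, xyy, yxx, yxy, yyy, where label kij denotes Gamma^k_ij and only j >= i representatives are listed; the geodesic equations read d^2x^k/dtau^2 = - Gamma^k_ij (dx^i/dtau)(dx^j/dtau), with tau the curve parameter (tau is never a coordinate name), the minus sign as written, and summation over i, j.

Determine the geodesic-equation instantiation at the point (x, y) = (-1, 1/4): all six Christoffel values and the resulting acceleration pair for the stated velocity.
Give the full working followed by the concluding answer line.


E = 145/9, F = 0, G = 169/9 at the point
E_x = -8, E_y = 0, F_x = 0, F_y = 0, G_x = -26, G_y = 0
EG - F^2 = 24505/81;  g^inv = (81/24505) * [[169/9, 0], [0, 145/9]]
first-kind symbols [ij,l] = (1/2)(d_i g_jl + d_j g_il - d_l g_ij): [xx,x] = E_x/2 = -4, [xx,y] = F_x - E_y/2 = 0, [xy,x] = E_y/2 = 0, [xy,y] = G_x/2 = -13, [yy,x] = F_y - G_x/2 = 13, [yy,y] = G_y/2 = 0
Gamma^x_ij = (G*[ij,x] - F*[ij,y])/(EG - F^2), Gamma^y_ij = (E*[ij,y] - F*[ij,x])/(EG - F^2)
Gamma_xxx = -36/145, Gamma_xxy = 0, Gamma_xyy = 117/145, Gamma_yxx = 0, Gamma_yxy = -9/13, Gamma_yyy = 0
d^2x/dtau^2 = -(Gamma_xxx*(-1/8)^2 + 2*Gamma_xxy*(-1/8)*(2) + Gamma_xyy*(2)^2) = -7479/2320
d^2y/dtau^2 = -(Gamma_yxx*(-1/8)^2 + 2*Gamma_yxy*(-1/8)*(2) + Gamma_yyy*(2)^2) = -9/26

Answer: Gamma_xxx = -36/145, Gamma_xxy = 0, Gamma_xyy = 117/145, Gamma_yxx = 0, Gamma_yxy = -9/13, Gamma_yyy = 0; accelerations (d^2x/dtau^2, d^2y/dtau^2) = (-7479/2320, -9/26)


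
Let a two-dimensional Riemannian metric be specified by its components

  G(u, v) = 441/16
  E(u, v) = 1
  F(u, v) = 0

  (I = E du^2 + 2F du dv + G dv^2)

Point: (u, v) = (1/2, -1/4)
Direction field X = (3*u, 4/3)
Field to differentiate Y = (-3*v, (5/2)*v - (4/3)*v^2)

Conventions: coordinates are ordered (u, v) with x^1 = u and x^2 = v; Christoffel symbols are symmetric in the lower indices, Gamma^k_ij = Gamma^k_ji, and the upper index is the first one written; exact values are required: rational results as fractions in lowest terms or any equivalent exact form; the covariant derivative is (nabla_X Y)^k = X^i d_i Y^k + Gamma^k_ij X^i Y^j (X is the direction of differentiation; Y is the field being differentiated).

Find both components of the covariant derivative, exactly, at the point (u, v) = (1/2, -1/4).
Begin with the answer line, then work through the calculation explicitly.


Answer: (nabla_X Y)^u = -4, (nabla_X Y)^v = 38/9

E = 1, F = 0, G = 441/16 at the point
E_u = 0, E_v = 0, F_u = 0, F_v = 0, G_u = 0, G_v = 0
EG - F^2 = 441/16;  g^inv = (16/441) * [[441/16, 0], [0, 1]]
first-kind symbols [ij,l] = (1/2)(d_i g_jl + d_j g_il - d_l g_ij): [uu,u] = E_u/2 = 0, [uu,v] = F_u - E_v/2 = 0, [uv,u] = E_v/2 = 0, [uv,v] = G_u/2 = 0, [vv,u] = F_v - G_u/2 = 0, [vv,v] = G_v/2 = 0
Gamma^u_ij = (G*[ij,u] - F*[ij,v])/(EG - F^2), Gamma^v_ij = (E*[ij,v] - F*[ij,u])/(EG - F^2)
Gamma_uuu = 0, Gamma_uuv = 0, Gamma_uvv = 0, Gamma_vuu = 0, Gamma_vuv = 0, Gamma_vvv = 0
X = (3/2, 4/3), Y = (3/4, -17/24) at the point


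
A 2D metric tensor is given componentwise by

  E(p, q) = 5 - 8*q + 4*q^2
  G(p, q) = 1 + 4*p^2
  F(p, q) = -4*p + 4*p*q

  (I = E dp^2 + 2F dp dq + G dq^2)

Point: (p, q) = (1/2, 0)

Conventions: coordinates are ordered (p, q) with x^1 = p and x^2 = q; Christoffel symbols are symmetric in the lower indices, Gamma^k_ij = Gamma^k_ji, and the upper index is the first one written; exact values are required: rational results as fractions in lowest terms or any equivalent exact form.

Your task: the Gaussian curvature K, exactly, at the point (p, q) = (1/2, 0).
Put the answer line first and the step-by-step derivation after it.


Answer: K = -1/9

E = 5, F = -2, G = 2, EG - F^2 = 6 at the point
E_p = 0, E_q = -8, F_p = -4, F_q = 2, G_p = 4, G_q = 0
E_qq = 8, F_pq = 4, G_pp = 8
K follows from Brioschi's formula, (det M1 - det M2)/(EG - F^2)^2.
M1 = [[-E_qq/2 + F_pq - G_pp/2, E_p/2, F_p - E_q/2], [F_q - G_p/2, E, F], [G_q/2, F, G]] = [[-4, 0, 0], [0, 5, -2], [0, -2, 2]]; det M1 = -24
M2 = [[0, E_q/2, G_p/2], [E_q/2, E, F], [G_p/2, F, G]] = [[0, -4, 2], [-4, 5, -2], [2, -2, 2]]; det M2 = -20
det M1 - det M2 = -4; K = -4 / (6)^2 = -1/9


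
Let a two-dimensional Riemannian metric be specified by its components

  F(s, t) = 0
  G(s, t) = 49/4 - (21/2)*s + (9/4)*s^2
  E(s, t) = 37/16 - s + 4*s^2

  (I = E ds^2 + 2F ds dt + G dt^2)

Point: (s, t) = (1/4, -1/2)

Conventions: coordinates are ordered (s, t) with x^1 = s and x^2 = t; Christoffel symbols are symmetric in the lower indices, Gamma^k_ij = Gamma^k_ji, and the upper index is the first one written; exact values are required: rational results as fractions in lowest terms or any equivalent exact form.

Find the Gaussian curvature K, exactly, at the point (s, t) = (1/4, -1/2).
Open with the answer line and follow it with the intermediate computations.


Answer: K = -1536/34225

E = 37/16, F = 0, G = 625/64, EG - F^2 = 23125/1024 at the point
E_s = 1, E_t = 0, F_s = 0, F_t = 0, G_s = -75/8, G_t = 0
E_tt = 0, F_st = 0, G_ss = 9/2
Using the Brioschi determinant formula for K from the metric derivatives:
M1 = [[-E_tt/2 + F_st - G_ss/2, E_s/2, F_s - E_t/2], [F_t - G_s/2, E, F], [G_t/2, F, G]] = [[-9/4, 1/2, 0], [75/16, 37/16, 0], [0, 0, 625/64]]; det M1 = -301875/4096
M2 = [[0, E_t/2, G_s/2], [E_t/2, E, F], [G_s/2, F, G]] = [[0, 0, -75/16], [0, 37/16, 0], [-75/16, 0, 625/64]]; det M2 = -208125/4096
det M1 - det M2 = -46875/2048; K = -46875/2048 / (23125/1024)^2 = -1536/34225


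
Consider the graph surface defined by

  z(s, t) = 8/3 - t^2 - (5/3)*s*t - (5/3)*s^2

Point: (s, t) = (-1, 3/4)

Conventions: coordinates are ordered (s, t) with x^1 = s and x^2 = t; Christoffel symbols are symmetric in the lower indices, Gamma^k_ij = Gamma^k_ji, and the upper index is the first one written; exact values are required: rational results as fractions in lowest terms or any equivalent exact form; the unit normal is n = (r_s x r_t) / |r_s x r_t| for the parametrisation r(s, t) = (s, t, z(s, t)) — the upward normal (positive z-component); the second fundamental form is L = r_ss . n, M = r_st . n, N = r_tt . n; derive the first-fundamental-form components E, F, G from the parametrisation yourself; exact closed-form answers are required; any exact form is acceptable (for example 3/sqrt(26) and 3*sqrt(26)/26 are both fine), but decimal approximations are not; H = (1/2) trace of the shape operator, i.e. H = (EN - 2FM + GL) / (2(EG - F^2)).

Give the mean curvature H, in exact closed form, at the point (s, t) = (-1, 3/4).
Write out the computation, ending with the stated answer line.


z_s = 25/12, z_t = 1/6, z_ss = -10/3, z_st = -5/3, z_tt = -2
E = 769/144, F = 25/72, G = 37/36; answer radicand W^2 = 773/144
unnormalised second-form numerators: l = -10/3, m = -5/3, n = -2; L = l/sqrt(773/144), and similarly M = m/sqrt(W^2), N = n/sqrt(W^2)
H = (E*n - 2*F*m + G*l) / (2*(EG - F^2)*sqrt(W^2)); E*n - 2*F*m + G*l = -2797/216, EG - F^2 = 773/144, so H = (-2797/2319)/sqrt(773/144)

Answer: H = -11188*sqrt(773)/597529


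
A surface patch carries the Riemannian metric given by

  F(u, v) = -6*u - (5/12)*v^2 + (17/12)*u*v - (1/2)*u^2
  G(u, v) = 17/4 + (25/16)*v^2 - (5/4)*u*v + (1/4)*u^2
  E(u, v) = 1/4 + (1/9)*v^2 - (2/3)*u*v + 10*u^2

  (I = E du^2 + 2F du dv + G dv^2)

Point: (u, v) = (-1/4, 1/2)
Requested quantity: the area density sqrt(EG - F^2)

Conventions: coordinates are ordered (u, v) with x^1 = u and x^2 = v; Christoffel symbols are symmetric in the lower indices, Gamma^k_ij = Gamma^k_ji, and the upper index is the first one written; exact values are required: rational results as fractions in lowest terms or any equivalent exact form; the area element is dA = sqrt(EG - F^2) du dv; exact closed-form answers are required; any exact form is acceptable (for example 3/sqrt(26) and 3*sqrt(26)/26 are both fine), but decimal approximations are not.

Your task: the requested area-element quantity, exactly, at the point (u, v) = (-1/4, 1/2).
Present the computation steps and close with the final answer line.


E = 71/72, F = 19/16, G = 77/16; EG - F^2 = 7685/2304

Answer: sqrt(EG - F^2) = sqrt(7685)/48


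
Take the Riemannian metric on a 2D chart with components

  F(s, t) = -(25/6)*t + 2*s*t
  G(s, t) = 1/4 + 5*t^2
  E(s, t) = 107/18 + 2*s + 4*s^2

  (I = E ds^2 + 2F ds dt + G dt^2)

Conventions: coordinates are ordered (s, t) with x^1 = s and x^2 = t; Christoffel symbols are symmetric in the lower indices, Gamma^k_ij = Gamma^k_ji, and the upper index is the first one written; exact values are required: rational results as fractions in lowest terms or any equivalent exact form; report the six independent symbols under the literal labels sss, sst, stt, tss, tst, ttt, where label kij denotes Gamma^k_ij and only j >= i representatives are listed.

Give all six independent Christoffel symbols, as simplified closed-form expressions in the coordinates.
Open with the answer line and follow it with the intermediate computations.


Answer: Gamma_sss = (1152*s*t^2 + 72*s + 960*t^2 + 18)/(1152*s^2*t^2 + 72*s^2 + 1920*s*t^2 + 36*s + 890*t^2 + 107), Gamma_sst = 0, Gamma_stt = (36*s - 75)/(1152*s^2*t^2 + 72*s^2 + 1920*s*t^2 + 36*s + 890*t^2 + 107), Gamma_tss = (1344*s*t + 1156*t)/(1152*s^2*t^2 + 72*s^2 + 1920*s*t^2 + 36*s + 890*t^2 + 107), Gamma_tst = 0, Gamma_ttt = (1152*s^2*t + 1920*s*t + 890*t)/(1152*s^2*t^2 + 72*s^2 + 1920*s*t^2 + 36*s + 890*t^2 + 107)

E = 107/18 + 2*s + 4*s^2; F = -(25/6)*t + 2*s*t; G = 1/4 + 5*t^2
Gamma^k_ij = (1/2) g^{kl} (d_i g_jl + d_j g_il - d_l g_ij), with g^inv = (1/(EG-F^2)) [[G, -F], [-F, E]]
first partials: E_s = 2 + 8*s, E_t = 0, F_s = 2*t, F_t = -25/6 + 2*s, G_s = 0, G_t = 10*t
D = EG - F^2 = 107/72 + (1/2)*s + (445/36)*t^2 + s^2 + (80/3)*s*t^2 + 16*s^2*t^2
expanded: Gamma^s_ss = (G E_s - 2F F_s + F E_t)/(2D), Gamma^s_st = (G E_t - F G_s)/(2D), Gamma^s_tt = (2G F_t - G G_s - F G_t)/(2D), Gamma^t_ss = (2E F_s - E E_t - F E_s)/(2D), Gamma^t_st = (E G_s - F E_t)/(2D), Gamma^t_tt = (E G_t - 2F F_t + F G_s)/(2D); substitute and cancel common factors


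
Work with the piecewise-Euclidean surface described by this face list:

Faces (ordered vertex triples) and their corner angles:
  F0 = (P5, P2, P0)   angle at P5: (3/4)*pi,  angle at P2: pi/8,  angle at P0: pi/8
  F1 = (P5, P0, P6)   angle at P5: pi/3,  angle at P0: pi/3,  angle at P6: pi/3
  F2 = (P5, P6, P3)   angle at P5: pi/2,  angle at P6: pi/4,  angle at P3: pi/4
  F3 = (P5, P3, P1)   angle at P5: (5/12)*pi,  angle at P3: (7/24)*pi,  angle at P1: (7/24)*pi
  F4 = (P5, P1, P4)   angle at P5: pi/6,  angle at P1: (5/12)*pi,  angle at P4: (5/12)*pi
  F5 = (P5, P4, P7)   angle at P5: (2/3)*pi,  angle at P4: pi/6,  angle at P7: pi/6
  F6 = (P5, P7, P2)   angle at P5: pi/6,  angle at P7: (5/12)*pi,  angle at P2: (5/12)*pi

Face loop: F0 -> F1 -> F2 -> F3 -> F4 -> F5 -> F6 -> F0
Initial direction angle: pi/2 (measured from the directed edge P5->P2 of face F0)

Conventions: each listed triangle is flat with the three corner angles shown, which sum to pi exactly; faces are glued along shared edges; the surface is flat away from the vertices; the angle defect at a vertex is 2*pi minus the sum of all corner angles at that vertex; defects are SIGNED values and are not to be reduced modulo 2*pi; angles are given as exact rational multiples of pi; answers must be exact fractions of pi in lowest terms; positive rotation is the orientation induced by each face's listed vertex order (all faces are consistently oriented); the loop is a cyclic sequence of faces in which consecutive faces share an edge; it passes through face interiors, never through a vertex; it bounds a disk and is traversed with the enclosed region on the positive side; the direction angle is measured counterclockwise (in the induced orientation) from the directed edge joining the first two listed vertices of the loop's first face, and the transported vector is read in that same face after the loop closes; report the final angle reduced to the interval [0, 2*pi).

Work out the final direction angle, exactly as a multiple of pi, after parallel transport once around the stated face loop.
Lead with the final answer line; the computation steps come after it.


Answer: final direction angle = (3/2)*pi

enclosed vertex P5: corner angles sum to 3*pi, defect = 2*pi - 3*pi = -pi
holonomy = initial angle + sum of enclosed defects (mod 2*pi), positive in the induced orientation
final angle = pi/2 - pi = (3/2)*pi (mod 2*pi)


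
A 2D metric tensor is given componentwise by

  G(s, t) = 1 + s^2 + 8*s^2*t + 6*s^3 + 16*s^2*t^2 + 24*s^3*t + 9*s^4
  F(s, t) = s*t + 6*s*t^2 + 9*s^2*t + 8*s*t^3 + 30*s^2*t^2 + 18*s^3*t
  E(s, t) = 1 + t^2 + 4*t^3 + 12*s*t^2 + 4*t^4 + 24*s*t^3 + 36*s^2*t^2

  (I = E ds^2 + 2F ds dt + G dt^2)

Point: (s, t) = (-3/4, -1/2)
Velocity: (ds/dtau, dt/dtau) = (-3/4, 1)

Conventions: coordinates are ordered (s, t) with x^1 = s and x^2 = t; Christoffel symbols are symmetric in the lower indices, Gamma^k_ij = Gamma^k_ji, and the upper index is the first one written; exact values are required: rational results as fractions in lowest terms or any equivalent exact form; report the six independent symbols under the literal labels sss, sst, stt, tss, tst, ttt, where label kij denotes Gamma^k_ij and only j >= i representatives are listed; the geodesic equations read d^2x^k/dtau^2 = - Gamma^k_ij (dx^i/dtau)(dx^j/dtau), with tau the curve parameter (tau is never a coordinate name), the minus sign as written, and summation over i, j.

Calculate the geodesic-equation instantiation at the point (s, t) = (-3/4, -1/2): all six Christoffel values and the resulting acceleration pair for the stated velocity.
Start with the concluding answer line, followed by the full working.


Answer: Gamma_sss = -1728/3073, Gamma_sst = -3168/3073, Gamma_stt = -1728/3073, Gamma_tss = -1872/3073, Gamma_tst = -3432/3073, Gamma_ttt = -1872/3073; accelerations (d^2s/dtau^2, d^2t/dtau^2) = (-2052/3073, -2223/3073)

E = 97/16, F = 351/64, G = 1777/256 at the point
E_s = -27/2, E_t = -99/4, F_s = -315/16, F_t = -645/32, G_s = -429/16, G_t = -117/8
EG - F^2 = 3073/256;  g^inv = (256/3073) * [[1777/256, -351/64], [-351/64, 97/16]]
first-kind symbols [ij,l] = (1/2)(d_i g_jl + d_j g_il - d_l g_ij): [ss,s] = E_s/2 = -27/4, [ss,t] = F_s - E_t/2 = -117/16, [st,s] = E_t/2 = -99/8, [st,t] = G_s/2 = -429/32, [tt,s] = F_t - G_s/2 = -27/4, [tt,t] = G_t/2 = -117/16
Gamma^s_ij = (G*[ij,s] - F*[ij,t])/(EG - F^2), Gamma^t_ij = (E*[ij,t] - F*[ij,s])/(EG - F^2)
Gamma_sss = -1728/3073, Gamma_sst = -3168/3073, Gamma_stt = -1728/3073, Gamma_tss = -1872/3073, Gamma_tst = -3432/3073, Gamma_ttt = -1872/3073
d^2s/dtau^2 = -(Gamma_sss*(-3/4)^2 + 2*Gamma_sst*(-3/4)*(1) + Gamma_stt*(1)^2) = -2052/3073
d^2t/dtau^2 = -(Gamma_tss*(-3/4)^2 + 2*Gamma_tst*(-3/4)*(1) + Gamma_ttt*(1)^2) = -2223/3073


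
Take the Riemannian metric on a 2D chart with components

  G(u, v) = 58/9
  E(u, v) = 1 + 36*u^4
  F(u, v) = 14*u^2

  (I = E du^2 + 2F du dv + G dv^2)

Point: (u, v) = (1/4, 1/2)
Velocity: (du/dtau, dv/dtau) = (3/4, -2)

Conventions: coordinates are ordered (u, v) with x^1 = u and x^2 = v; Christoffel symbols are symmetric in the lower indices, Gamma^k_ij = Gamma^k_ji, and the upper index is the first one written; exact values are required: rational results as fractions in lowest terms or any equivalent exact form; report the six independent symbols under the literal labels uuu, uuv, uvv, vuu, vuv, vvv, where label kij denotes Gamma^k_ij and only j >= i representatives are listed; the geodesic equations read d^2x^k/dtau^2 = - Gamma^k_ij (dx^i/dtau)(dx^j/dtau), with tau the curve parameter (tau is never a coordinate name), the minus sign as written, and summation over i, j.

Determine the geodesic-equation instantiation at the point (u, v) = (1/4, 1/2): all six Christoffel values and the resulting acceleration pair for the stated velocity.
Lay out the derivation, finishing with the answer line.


E = 73/64, F = 7/8, G = 58/9 at the point
E_u = 9/4, E_v = 0, F_u = 7, F_v = 0, G_u = 0, G_v = 0
EG - F^2 = 3793/576;  g^inv = (576/3793) * [[58/9, -7/8], [-7/8, 73/64]]
first-kind symbols [ij,l] = (1/2)(d_i g_jl + d_j g_il - d_l g_ij): [uu,u] = E_u/2 = 9/8, [uu,v] = F_u - E_v/2 = 7, [uv,u] = E_v/2 = 0, [uv,v] = G_u/2 = 0, [vv,u] = F_v - G_u/2 = 0, [vv,v] = G_v/2 = 0
Gamma^u_ij = (G*[ij,u] - F*[ij,v])/(EG - F^2), Gamma^v_ij = (E*[ij,v] - F*[ij,u])/(EG - F^2)
Gamma_uuu = 648/3793, Gamma_uuv = 0, Gamma_uvv = 0, Gamma_vuu = 4032/3793, Gamma_vuv = 0, Gamma_vvv = 0
d^2u/dtau^2 = -(Gamma_uuu*(3/4)^2 + 2*Gamma_uuv*(3/4)*(-2) + Gamma_uvv*(-2)^2) = -729/7586
d^2v/dtau^2 = -(Gamma_vuu*(3/4)^2 + 2*Gamma_vuv*(3/4)*(-2) + Gamma_vvv*(-2)^2) = -2268/3793

Answer: Gamma_uuu = 648/3793, Gamma_uuv = 0, Gamma_uvv = 0, Gamma_vuu = 4032/3793, Gamma_vuv = 0, Gamma_vvv = 0; accelerations (d^2u/dtau^2, d^2v/dtau^2) = (-729/7586, -2268/3793)


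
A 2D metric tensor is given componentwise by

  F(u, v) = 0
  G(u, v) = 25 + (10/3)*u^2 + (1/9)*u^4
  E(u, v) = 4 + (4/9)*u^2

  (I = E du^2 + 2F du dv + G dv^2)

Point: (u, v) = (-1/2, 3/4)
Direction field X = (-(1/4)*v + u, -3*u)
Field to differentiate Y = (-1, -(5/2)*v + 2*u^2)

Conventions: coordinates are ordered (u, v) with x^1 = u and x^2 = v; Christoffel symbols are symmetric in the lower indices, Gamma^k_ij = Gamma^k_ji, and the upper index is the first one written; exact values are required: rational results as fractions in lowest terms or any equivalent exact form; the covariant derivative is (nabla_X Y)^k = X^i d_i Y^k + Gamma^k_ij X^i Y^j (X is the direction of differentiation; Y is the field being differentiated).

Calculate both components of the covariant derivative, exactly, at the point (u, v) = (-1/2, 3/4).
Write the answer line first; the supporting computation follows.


Answer: (nabla_X Y)^u = -2101/2368, (nabla_X Y)^v = -4565/1952

E = 37/9, F = 0, G = 3721/144 at the point
E_u = -4/9, E_v = 0, F_u = 0, F_v = 0, G_u = -61/18, G_v = 0
EG - F^2 = 137677/1296;  g^inv = (1296/137677) * [[3721/144, 0], [0, 37/9]]
first-kind symbols [ij,l] = (1/2)(d_i g_jl + d_j g_il - d_l g_ij): [uu,u] = E_u/2 = -2/9, [uu,v] = F_u - E_v/2 = 0, [uv,u] = E_v/2 = 0, [uv,v] = G_u/2 = -61/36, [vv,u] = F_v - G_u/2 = 61/36, [vv,v] = G_v/2 = 0
Gamma^u_ij = (G*[ij,u] - F*[ij,v])/(EG - F^2), Gamma^v_ij = (E*[ij,v] - F*[ij,u])/(EG - F^2)
Gamma_uuu = -2/37, Gamma_uuv = 0, Gamma_uvv = 61/148, Gamma_vuu = 0, Gamma_vuv = -4/61, Gamma_vvv = 0
X = (-11/16, 3/2), Y = (-1, -11/8) at the point


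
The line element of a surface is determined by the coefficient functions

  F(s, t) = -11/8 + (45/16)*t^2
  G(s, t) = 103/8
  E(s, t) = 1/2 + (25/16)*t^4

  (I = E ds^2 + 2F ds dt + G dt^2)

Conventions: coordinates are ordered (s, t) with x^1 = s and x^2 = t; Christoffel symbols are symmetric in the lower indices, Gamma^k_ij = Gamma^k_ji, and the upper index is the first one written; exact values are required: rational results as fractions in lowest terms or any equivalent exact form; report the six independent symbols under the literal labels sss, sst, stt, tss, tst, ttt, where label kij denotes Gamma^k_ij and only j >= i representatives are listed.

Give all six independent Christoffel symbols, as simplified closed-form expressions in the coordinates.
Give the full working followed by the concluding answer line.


E = 1/2 + (25/16)*t^4; F = -11/8 + (45/16)*t^2; G = 103/8
Gamma^k_ij = (1/2) g^{kl} (d_i g_jl + d_j g_il - d_l g_ij), with g^inv = (1/(EG-F^2)) [[G, -F], [-F, E]]
first partials: E_s = 0, E_t = (25/4)*t^3, F_s = 0, F_t = (45/8)*t, G_s = 0, G_t = 0
D = EG - F^2 = 291/64 + (495/64)*t^2 + (3125/256)*t^4
expanded: Gamma^s_ss = (G E_s - 2F F_s + F E_t)/(2D), Gamma^s_st = (G E_t - F G_s)/(2D), Gamma^s_tt = (2G F_t - G G_s - F G_t)/(2D), Gamma^t_ss = (2E F_s - E E_t - F E_s)/(2D), Gamma^t_st = (E G_s - F E_t)/(2D), Gamma^t_tt = (E G_t - 2F F_t + F G_s)/(2D); substitute and cancel common factors

Answer: Gamma_sss = (2250*t^5 - 1100*t^3)/(3125*t^4 + 1980*t^2 + 1164), Gamma_sst = 10300*t^3/(3125*t^4 + 1980*t^2 + 1164), Gamma_stt = 18540*t/(3125*t^4 + 1980*t^2 + 1164), Gamma_tss = (-1250*t^7 - 400*t^3)/(3125*t^4 + 1980*t^2 + 1164), Gamma_tst = (-2250*t^5 + 1100*t^3)/(3125*t^4 + 1980*t^2 + 1164), Gamma_ttt = (-4050*t^3 + 1980*t)/(3125*t^4 + 1980*t^2 + 1164)


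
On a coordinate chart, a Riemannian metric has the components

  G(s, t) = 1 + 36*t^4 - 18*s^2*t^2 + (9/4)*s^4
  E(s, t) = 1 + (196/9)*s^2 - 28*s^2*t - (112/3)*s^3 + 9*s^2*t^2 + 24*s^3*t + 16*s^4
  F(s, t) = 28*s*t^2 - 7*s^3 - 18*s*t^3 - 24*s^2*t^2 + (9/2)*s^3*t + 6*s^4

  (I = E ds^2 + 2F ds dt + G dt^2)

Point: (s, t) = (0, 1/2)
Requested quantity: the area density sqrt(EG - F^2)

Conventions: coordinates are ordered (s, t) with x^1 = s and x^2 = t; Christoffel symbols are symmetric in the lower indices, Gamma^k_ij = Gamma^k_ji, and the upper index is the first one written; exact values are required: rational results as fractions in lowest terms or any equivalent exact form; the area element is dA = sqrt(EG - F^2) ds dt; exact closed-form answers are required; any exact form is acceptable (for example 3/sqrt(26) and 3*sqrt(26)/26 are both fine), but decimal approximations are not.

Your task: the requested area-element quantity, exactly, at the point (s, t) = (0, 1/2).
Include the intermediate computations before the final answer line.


E = 1, F = 0, G = 13/4; EG - F^2 = 13/4

Answer: sqrt(EG - F^2) = sqrt(13)/2


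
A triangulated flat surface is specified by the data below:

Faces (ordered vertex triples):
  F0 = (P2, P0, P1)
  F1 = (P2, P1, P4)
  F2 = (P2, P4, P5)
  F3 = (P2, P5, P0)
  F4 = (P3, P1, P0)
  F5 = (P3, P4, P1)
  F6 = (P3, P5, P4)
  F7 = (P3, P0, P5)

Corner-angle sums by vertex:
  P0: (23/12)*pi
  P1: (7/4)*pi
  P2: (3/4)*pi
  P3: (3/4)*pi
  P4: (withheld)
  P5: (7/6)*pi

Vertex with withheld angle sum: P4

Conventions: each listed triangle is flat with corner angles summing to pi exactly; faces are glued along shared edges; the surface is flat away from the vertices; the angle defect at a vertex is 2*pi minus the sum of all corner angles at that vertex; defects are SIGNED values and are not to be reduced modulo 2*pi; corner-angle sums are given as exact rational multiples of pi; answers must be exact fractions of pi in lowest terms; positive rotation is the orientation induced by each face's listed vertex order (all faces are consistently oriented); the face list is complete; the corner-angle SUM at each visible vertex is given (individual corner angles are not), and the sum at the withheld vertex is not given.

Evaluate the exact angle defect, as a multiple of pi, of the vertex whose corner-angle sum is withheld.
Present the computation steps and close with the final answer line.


V = 6, E = 12, F = 8; chi = V - E + F = 2
Gauss-Bonnet: total defect = 2*pi*chi = 4*pi; visible defects sum to (11/3)*pi

Answer: defect(P4) = pi/3


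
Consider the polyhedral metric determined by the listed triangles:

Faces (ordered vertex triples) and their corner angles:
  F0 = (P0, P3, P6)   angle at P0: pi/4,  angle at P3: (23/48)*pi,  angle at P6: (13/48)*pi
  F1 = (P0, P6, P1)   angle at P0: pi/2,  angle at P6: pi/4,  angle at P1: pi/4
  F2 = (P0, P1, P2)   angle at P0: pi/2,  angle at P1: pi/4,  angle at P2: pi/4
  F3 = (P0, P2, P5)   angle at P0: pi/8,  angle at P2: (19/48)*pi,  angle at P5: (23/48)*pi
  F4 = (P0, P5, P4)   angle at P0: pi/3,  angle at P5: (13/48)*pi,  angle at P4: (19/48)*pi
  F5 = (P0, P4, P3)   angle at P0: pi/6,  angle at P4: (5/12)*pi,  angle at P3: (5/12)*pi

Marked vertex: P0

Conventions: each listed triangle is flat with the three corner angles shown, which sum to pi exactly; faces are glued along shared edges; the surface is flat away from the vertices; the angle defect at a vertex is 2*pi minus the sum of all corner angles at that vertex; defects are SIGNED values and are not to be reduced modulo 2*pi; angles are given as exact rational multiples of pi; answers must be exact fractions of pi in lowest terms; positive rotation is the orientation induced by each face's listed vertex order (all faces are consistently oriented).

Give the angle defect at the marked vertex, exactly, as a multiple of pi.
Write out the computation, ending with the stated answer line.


Sum of corner angles at P0: (15/8)*pi
defect = 2*pi - (15/8)*pi

Answer: defect(P0) = pi/8


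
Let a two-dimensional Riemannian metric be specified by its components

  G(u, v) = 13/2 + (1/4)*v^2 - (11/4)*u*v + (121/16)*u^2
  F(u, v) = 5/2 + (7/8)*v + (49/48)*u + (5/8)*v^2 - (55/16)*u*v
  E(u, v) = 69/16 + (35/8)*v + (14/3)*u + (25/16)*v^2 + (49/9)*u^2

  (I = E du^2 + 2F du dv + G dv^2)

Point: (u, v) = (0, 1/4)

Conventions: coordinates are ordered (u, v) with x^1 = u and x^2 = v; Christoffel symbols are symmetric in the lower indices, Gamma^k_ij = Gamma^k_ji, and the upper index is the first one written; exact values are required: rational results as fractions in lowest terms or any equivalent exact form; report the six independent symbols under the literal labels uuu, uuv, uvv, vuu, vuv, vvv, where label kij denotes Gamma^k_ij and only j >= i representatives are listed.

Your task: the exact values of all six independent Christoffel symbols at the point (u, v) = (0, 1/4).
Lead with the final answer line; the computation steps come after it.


Answer: Gamma_uuu = 33589/43401, Gamma_uuv = 9086/14467, Gamma_uvv = 5020/14467, Gamma_vuu = -60629/86802, Gamma_vuv = -4609/14467, Gamma_vvv = -1986/14467

E = 1409/256, F = 353/128, G = 417/64 at the point
E_u = 14/3, E_v = 165/32, F_u = 31/192, F_v = 19/16, G_u = -11/16, G_v = 1/8
EG - F^2 = 14467/512;  g^inv = (512/14467) * [[417/64, -353/128], [-353/128, 1409/256]]
first-kind symbols [ij,l] = (1/2)(d_i g_jl + d_j g_il - d_l g_ij): [uu,u] = E_u/2 = 7/3, [uu,v] = F_u - E_v/2 = -29/12, [uv,u] = E_v/2 = 165/64, [uv,v] = G_u/2 = -11/32, [vv,u] = F_v - G_u/2 = 49/32, [vv,v] = G_v/2 = 1/16
Gamma^u_ij = (G*[ij,u] - F*[ij,v])/(EG - F^2), Gamma^v_ij = (E*[ij,v] - F*[ij,u])/(EG - F^2)


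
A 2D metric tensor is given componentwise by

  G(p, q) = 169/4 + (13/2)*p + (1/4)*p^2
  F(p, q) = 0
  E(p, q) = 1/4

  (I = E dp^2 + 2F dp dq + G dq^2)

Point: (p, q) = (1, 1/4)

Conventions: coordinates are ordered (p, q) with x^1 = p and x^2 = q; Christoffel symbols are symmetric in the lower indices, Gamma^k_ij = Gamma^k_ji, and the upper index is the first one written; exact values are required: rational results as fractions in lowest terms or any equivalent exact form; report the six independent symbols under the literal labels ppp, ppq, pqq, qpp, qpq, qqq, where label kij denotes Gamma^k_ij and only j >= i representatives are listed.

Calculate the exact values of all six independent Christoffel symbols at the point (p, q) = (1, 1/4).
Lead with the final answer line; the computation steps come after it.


Answer: Gamma_ppp = 0, Gamma_ppq = 0, Gamma_pqq = -14, Gamma_qpp = 0, Gamma_qpq = 1/14, Gamma_qqq = 0

E = 1/4, F = 0, G = 49 at the point
E_p = 0, E_q = 0, F_p = 0, F_q = 0, G_p = 7, G_q = 0
EG - F^2 = 49/4;  g^inv = (4/49) * [[49, 0], [0, 1/4]]
first-kind symbols [ij,l] = (1/2)(d_i g_jl + d_j g_il - d_l g_ij): [pp,p] = E_p/2 = 0, [pp,q] = F_p - E_q/2 = 0, [pq,p] = E_q/2 = 0, [pq,q] = G_p/2 = 7/2, [qq,p] = F_q - G_p/2 = -7/2, [qq,q] = G_q/2 = 0
Gamma^p_ij = (G*[ij,p] - F*[ij,q])/(EG - F^2), Gamma^q_ij = (E*[ij,q] - F*[ij,p])/(EG - F^2)


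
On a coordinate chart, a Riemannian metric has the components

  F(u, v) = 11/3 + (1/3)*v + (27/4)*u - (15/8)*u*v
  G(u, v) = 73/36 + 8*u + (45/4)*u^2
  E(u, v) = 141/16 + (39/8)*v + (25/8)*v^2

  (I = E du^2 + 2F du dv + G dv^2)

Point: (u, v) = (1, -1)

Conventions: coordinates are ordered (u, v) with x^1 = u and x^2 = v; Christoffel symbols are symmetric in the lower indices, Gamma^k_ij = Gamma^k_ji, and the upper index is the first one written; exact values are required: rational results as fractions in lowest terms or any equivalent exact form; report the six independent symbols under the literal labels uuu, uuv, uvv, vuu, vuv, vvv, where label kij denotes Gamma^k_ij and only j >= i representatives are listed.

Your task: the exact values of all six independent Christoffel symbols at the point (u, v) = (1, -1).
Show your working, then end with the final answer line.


E = 113/16, F = 287/24, G = 383/18 at the point
E_u = 0, E_v = -11/8, F_u = 69/8, F_v = -37/24, G_u = 61/2, G_v = 0
EG - F^2 = 4189/576;  g^inv = (576/4189) * [[383/18, -287/24], [-287/24, 113/16]]
first-kind symbols [ij,l] = (1/2)(d_i g_jl + d_j g_il - d_l g_ij): [uu,u] = E_u/2 = 0, [uu,v] = F_u - E_v/2 = 149/16, [uv,u] = E_v/2 = -11/16, [uv,v] = G_u/2 = 61/4, [vv,u] = F_v - G_u/2 = -403/24, [vv,v] = G_v/2 = 0
Gamma^u_ij = (G*[ij,u] - F*[ij,v])/(EG - F^2), Gamma^v_ij = (E*[ij,v] - F*[ij,u])/(EG - F^2)

Answer: Gamma_uuu = -128289/8378, Gamma_uuv = -113468/4189, Gamma_uvv = -617396/12567, Gamma_vuu = 151533/16756, Gamma_vuv = 133545/8378, Gamma_vvv = 115661/4189


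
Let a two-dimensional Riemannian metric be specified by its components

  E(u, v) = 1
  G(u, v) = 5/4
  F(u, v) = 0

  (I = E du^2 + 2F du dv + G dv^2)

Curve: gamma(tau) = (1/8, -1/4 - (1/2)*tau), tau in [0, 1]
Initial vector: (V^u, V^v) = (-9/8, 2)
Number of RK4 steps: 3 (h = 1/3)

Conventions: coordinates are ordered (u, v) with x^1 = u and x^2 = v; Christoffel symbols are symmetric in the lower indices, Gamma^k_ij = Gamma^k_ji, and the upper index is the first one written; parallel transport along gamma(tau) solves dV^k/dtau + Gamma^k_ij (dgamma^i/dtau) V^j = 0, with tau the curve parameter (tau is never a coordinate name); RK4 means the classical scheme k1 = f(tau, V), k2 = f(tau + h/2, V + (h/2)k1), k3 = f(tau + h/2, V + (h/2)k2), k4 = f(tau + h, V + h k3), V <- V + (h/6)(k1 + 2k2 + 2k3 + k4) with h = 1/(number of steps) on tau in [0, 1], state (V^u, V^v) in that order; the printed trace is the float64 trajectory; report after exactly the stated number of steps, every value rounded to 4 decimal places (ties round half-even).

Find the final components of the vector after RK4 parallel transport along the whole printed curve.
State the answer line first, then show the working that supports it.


Answer: V^u = -1.1250, V^v = 2.0000

gamma'(tau) = (0, -1/2); f(tau, V)^k = -Gamma^k_ij(gamma(tau)) gamma'^i(tau) V^j; h = 1/3; intermediate values shown to 6 dp
curve data and Christoffel symbols at the stage parameters:
  tau = 0.000000: gamma = (0.125000, -0.250000), gamma' = (0.000000, -0.500000); Gamma_uuu = 0.000000, Gamma_uuv = 0.000000, Gamma_uvv = 0.000000, Gamma_vuu = 0.000000, Gamma_vuv = 0.000000, Gamma_vvv = 0.000000
  tau = 0.166667: gamma = (0.125000, -0.333333), gamma' = (0.000000, -0.500000); Gamma_uuu = 0.000000, Gamma_uuv = 0.000000, Gamma_uvv = 0.000000, Gamma_vuu = 0.000000, Gamma_vuv = 0.000000, Gamma_vvv = 0.000000
  tau = 0.333333: gamma = (0.125000, -0.416667), gamma' = (0.000000, -0.500000); Gamma_uuu = 0.000000, Gamma_uuv = 0.000000, Gamma_uvv = 0.000000, Gamma_vuu = 0.000000, Gamma_vuv = 0.000000, Gamma_vvv = 0.000000
  tau = 0.500000: gamma = (0.125000, -0.500000), gamma' = (0.000000, -0.500000); Gamma_uuu = 0.000000, Gamma_uuv = 0.000000, Gamma_uvv = 0.000000, Gamma_vuu = 0.000000, Gamma_vuv = 0.000000, Gamma_vvv = 0.000000
  tau = 0.666667: gamma = (0.125000, -0.583333), gamma' = (0.000000, -0.500000); Gamma_uuu = 0.000000, Gamma_uuv = 0.000000, Gamma_uvv = 0.000000, Gamma_vuu = 0.000000, Gamma_vuv = 0.000000, Gamma_vvv = 0.000000
  tau = 0.833333: gamma = (0.125000, -0.666667), gamma' = (0.000000, -0.500000); Gamma_uuu = 0.000000, Gamma_uuv = 0.000000, Gamma_uvv = 0.000000, Gamma_vuu = 0.000000, Gamma_vuv = 0.000000, Gamma_vvv = 0.000000
  tau = 1.000000: gamma = (0.125000, -0.750000), gamma' = (0.000000, -0.500000); Gamma_uuu = 0.000000, Gamma_uuv = 0.000000, Gamma_uvv = 0.000000, Gamma_vuu = 0.000000, Gamma_vuv = 0.000000, Gamma_vvv = 0.000000
step 0: V^u = -1.1250, V^v = 2.0000
step 1: k1 = (0.000000, 0.000000), k2 = (0.000000, 0.000000), k3 = (0.000000, 0.000000), k4 = (0.000000, 0.000000); V <- V + (h/6)(k1 + 2k2 + 2k3 + k4): V^u = -1.1250, V^v = 2.0000
step 2: k1 = (0.000000, 0.000000), k2 = (0.000000, 0.000000), k3 = (0.000000, 0.000000), k4 = (0.000000, 0.000000); V <- V + (h/6)(k1 + 2k2 + 2k3 + k4): V^u = -1.1250, V^v = 2.0000
step 3: k1 = (0.000000, 0.000000), k2 = (0.000000, 0.000000), k3 = (0.000000, 0.000000), k4 = (0.000000, 0.000000); V <- V + (h/6)(k1 + 2k2 + 2k3 + k4): V^u = -1.1250, V^v = 2.0000


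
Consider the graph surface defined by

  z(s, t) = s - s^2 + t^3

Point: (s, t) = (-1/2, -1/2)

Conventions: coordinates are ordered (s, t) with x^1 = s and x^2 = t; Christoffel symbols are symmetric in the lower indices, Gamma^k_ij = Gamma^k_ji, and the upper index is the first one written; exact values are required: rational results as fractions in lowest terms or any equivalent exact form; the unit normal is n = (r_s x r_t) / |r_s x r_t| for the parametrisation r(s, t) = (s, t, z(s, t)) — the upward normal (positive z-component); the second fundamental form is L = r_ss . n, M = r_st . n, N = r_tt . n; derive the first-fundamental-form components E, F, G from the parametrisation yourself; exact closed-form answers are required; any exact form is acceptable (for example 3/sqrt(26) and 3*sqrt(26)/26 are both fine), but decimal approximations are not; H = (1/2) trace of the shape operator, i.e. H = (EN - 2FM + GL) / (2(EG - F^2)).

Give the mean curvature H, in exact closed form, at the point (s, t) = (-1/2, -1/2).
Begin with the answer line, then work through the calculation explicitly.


Answer: H = -580*sqrt(89)/7921

z_s = 2, z_t = 3/4, z_ss = -2, z_st = 0, z_tt = -3
E = 5, F = 3/2, G = 25/16; answer radicand W^2 = 89/16
unnormalised second-form numerators: l = -2, m = 0, n = -3; L = l/sqrt(89/16), and similarly M = m/sqrt(W^2), N = n/sqrt(W^2)
H = (E*n - 2*F*m + G*l) / (2*(EG - F^2)*sqrt(W^2)); E*n - 2*F*m + G*l = -145/8, EG - F^2 = 89/16, so H = (-145/89)/sqrt(89/16)


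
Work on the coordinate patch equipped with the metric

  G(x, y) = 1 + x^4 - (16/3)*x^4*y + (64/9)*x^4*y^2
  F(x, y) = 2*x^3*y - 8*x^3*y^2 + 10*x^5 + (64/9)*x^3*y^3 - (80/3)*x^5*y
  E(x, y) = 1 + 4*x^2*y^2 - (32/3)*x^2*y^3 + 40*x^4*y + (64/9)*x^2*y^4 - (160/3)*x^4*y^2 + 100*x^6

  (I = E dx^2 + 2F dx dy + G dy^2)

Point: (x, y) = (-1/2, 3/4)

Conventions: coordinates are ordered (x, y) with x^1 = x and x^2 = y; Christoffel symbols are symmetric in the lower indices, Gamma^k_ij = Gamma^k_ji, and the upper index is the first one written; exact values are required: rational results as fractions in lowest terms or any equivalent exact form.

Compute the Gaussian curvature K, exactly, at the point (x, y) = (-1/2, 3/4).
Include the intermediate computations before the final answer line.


E = 41/16, F = 5/16, G = 17/16, EG - F^2 = 21/8 at the point
E_x = -75/4, E_y = -5/2, F_x = -25/8, F_y = 7/12, G_x = -1/2, G_y = 1/3
E_yy = -14/3, F_xy = -41/6, G_xx = 3
By Brioschi, K is (det M1 - det M2) divided by (EG - F^2) squared.
M1 = [[-E_yy/2 + F_xy - G_xx/2, E_x/2, F_x - E_y/2], [F_y - G_x/2, E, F], [G_y/2, F, G]] = [[-6, -75/8, -15/8], [5/6, 41/16, 5/16], [1/6, 5/16, 17/16]]; det M1 = -61/8
M2 = [[0, E_y/2, G_x/2], [E_y/2, E, F], [G_x/2, F, G]] = [[0, -5/4, -1/4], [-5/4, 41/16, 5/16], [-1/4, 5/16, 17/16]]; det M2 = -13/8
det M1 - det M2 = -6; K = -6 / (21/8)^2 = -128/147

Answer: K = -128/147


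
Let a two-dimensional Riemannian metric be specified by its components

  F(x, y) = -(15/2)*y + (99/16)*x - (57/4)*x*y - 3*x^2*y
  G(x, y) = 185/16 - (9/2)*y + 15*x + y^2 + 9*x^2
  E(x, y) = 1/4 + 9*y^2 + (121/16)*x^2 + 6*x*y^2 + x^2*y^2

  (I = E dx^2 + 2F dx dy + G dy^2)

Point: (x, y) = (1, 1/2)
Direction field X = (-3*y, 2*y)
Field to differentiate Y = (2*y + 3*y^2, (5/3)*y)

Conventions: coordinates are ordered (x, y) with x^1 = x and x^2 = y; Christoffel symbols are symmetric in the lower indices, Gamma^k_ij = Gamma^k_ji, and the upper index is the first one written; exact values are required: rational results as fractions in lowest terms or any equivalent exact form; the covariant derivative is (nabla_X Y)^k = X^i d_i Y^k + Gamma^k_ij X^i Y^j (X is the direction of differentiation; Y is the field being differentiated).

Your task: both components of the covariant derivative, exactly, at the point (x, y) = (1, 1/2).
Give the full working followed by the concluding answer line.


E = 189/16, F = -99/16, G = 537/16 at the point
E_x = 137/8, E_y = 16, F_x = -63/16, F_y = -99/4, G_x = 33, G_y = -7/2
EG - F^2 = 22923/64;  g^inv = (64/22923) * [[537/16, 99/16], [99/16, 189/16]]
first-kind symbols [ij,l] = (1/2)(d_i g_jl + d_j g_il - d_l g_ij): [xx,x] = E_x/2 = 137/16, [xx,y] = F_x - E_y/2 = -191/16, [xy,x] = E_y/2 = 8, [xy,y] = G_x/2 = 33/2, [yy,x] = F_y - G_x/2 = -165/4, [yy,y] = G_y/2 = -7/4
Gamma^x_ij = (G*[ij,x] - F*[ij,y])/(EG - F^2), Gamma^y_ij = (E*[ij,y] - F*[ij,x])/(EG - F^2)
Gamma_xxx = 4555/7641, Gamma_xxy = 7906/7641, Gamma_xyy = -9922/2547, Gamma_yxx = -626/2547, Gamma_yxy = 1738/2547, Gamma_yyy = -218/283
X = (-3/2, 1), Y = (7/4, 5/6) at the point

Answer: (nabla_X Y)^x = 43169/61128, (nabla_X Y)^y = 20489/10188


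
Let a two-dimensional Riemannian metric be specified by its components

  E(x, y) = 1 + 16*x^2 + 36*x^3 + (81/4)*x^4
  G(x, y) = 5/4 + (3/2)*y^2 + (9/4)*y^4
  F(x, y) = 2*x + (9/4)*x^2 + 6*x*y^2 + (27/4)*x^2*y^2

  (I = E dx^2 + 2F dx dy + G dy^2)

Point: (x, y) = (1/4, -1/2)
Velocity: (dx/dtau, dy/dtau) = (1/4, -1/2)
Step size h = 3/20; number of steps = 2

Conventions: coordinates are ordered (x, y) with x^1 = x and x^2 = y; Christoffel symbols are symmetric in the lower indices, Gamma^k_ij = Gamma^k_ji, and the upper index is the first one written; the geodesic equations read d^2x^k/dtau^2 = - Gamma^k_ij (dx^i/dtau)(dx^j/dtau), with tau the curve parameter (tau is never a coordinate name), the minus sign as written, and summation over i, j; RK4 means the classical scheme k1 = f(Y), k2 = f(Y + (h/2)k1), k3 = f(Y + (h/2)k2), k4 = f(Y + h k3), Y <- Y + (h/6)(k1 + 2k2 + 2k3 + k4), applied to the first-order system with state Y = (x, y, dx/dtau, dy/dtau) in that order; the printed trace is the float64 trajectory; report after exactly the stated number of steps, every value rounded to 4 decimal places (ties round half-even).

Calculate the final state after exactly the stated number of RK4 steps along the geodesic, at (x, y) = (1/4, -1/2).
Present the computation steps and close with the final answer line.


f(Y) = (dx/dtau, dy/dtau, -Gamma^x_ij Y'^i Y'^j, -Gamma^y_ij Y'^i Y'^j) with the Gammas evaluated at the stage position; h = 0.150000; intermediate values shown to 6 dp
step 0: x = 0.2500, y = -0.5000, dx/dtau = 0.2500, dy/dtau = -0.5000
step 1:
  k1: at (x, y) = (0.250000, -0.500000), (dx/dtau, dy/dtau) = (0.250000, -0.500000); Gamma_xxx = 2.350244, Gamma_xxy = 0.000000, Gamma_xyy = -0.564058, Gamma_yxx = 1.605044, Gamma_yxy = 0.000000, Gamma_yyy = -0.385211; k1 = (0.250000, -0.500000, -0.005876, -0.004013)
  k2: at (x, y) = (0.268750, -0.537500), (dx/dtau, dy/dtau) = (0.249559, -0.500301); Gamma_xxx = 2.345568, Gamma_xxy = 0.000000, Gamma_xyy = -0.589247, Gamma_yxx = 1.563734, Gamma_yxy = 0.000000, Gamma_yyy = -0.392837; k2 = (0.249559, -0.500301, 0.001407, 0.000938)
  k3: at (x, y) = (0.268717, -0.537523), (dx/dtau, dy/dtau) = (0.250106, -0.499930); Gamma_xxx = 2.345426, Gamma_xxy = 0.000000, Gamma_xyy = -0.589263, Gamma_yxx = 1.563937, Gamma_yxy = 0.000000, Gamma_yyy = -0.392923; k3 = (0.250106, -0.499930, 0.000561, 0.000374)
  k4: at (x, y) = (0.287516, -0.574989), (dx/dtau, dy/dtau) = (0.250084, -0.499944); Gamma_xxx = 2.327199, Gamma_xxy = 0.000000, Gamma_xyy = -0.609375, Gamma_yxx = 1.522743, Gamma_yxy = 0.000000, Gamma_yyy = -0.398729; k4 = (0.250084, -0.499944, 0.006762, 0.004424)
  Y <- Y + (h/6)(k1 + 2k2 + 2k3 + k4): x = 0.2875, y = -0.5750, dx/dtau = 0.2501, dy/dtau = -0.4999
step 2:
  k1: at (x, y) = (0.287485, -0.575010), (dx/dtau, dy/dtau) = (0.250121, -0.499924); Gamma_xxx = 2.327087, Gamma_xxy = 0.000000, Gamma_xyy = -0.609393, Gamma_yxx = 1.522925, Gamma_yxy = 0.000000, Gamma_yyy = -0.398808; k1 = (0.250121, -0.499924, 0.006719, 0.004397)
  k2: at (x, y) = (0.306244, -0.612504), (dx/dtau, dy/dtau) = (0.250624, -0.499594); Gamma_xxx = 2.298096, Gamma_xxy = 0.000000, Gamma_xyy = -0.625023, Gamma_yxx = 1.482857, Gamma_yxy = 0.000000, Gamma_yyy = -0.403299; k2 = (0.250624, -0.499594, 0.011653, 0.007519)
  k3: at (x, y) = (0.306282, -0.612480), (dx/dtau, dy/dtau) = (0.250995, -0.499360); Gamma_xxx = 2.298214, Gamma_xxy = 0.000000, Gamma_xyy = -0.624999, Gamma_yxx = 1.482640, Gamma_yxy = 0.000000, Gamma_yyy = -0.403204; k3 = (0.250995, -0.499360, 0.011067, 0.007139)
  k4: at (x, y) = (0.325135, -0.649914), (dx/dtau, dy/dtau) = (0.251781, -0.498853); Gamma_xxx = 2.261493, Gamma_xxy = 0.000000, Gamma_xyy = -0.636615, Gamma_yxx = 1.443264, Gamma_yxy = 0.000000, Gamma_yyy = -0.406282; k4 = (0.251781, -0.498853, 0.015061, 0.009612)
  Y <- Y + (h/6)(k1 + 2k2 + 2k3 + k4): x = 0.3251, y = -0.6499, dx/dtau = 0.2518, dy/dtau = -0.4988

Answer: x = 0.3251, y = -0.6499, dx/dtau = 0.2518, dy/dtau = -0.4988
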